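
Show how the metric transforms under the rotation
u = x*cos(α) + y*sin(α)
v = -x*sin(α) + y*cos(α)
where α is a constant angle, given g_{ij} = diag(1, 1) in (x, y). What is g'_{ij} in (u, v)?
Invert the transformation: x = u*cos(α) - v*sin(α), y = u*sin(α) + v*cos(α)
g'_{ij} = (∂x^k/∂x'^i)(∂x^l/∂x'^j) g_{kl}; with g_{kl} = δ_{kl} this is Σ_k (∂x^k/∂x'^i)(∂x^k/∂x'^j).
Jacobian: ∂x/∂u = cos(α), ∂x/∂v = -sin(α), ∂y/∂u = sin(α), ∂y/∂v = cos(α)
g'_{uu} = (cos(α))(cos(α)) + (sin(α))(sin(α)) = 1
g'_{uv} = (cos(α))(-sin(α)) + (sin(α))(cos(α)) = 0
g'_{vv} = (-sin(α))(-sin(α)) + (cos(α))(cos(α)) = 1
g'_{ij} = diag(1, 1)
The Euclidean metric is invariant under rotations.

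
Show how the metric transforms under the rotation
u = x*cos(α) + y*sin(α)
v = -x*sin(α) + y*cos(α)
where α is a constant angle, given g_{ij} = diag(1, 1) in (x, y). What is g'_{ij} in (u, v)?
Invert the transformation: x = u*cos(α) - v*sin(α), y = u*sin(α) + v*cos(α)
g'_{ij} = (∂x^k/∂x'^i)(∂x^l/∂x'^j) g_{kl}; with g_{kl} = δ_{kl} this is Σ_k (∂x^k/∂x'^i)(∂x^k/∂x'^j).
Jacobian: ∂x/∂u = cos(α), ∂x/∂v = -sin(α), ∂y/∂u = sin(α), ∂y/∂v = cos(α)
g'_{uu} = (cos(α))(cos(α)) + (sin(α))(sin(α)) = 1
g'_{uv} = (cos(α))(-sin(α)) + (sin(α))(cos(α)) = 0
g'_{vv} = (-sin(α))(-sin(α)) + (cos(α))(cos(α)) = 1
g'_{ij} = diag(1, 1)
The Euclidean metric is invariant under rotations.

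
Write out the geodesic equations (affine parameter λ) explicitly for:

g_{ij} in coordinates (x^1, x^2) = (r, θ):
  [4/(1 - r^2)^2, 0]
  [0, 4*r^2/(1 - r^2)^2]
Geodesic equation: d^2x^k/dλ^2 + Γ^k_{ij} (dx^i/dλ)(dx^j/dλ) = 0.
Non-zero Christoffel symbols:
Γ^r_{r r} = 2*r/(1 - r^2)
Γ^r_{θ θ} = (r^3 + r)/(r^2 - 1)
Γ^θ_{r θ} = (-r^2 - 1)/(r^3 - r)
Substituting (the symmetric pair Γ^k_{ij}, Γ^k_{ji} combines into a factor 2):
d^2r/dλ^2 + (2*r/(1 - r^2)) (dr/dλ)^2 + ((r^3 + r)/(r^2 - 1)) (dθ/dλ)^2 = 0
d^2θ/dλ^2 + ((-2*r^2 - 2)/(r^3 - r)) (dr/dλ)(dθ/dλ) = 0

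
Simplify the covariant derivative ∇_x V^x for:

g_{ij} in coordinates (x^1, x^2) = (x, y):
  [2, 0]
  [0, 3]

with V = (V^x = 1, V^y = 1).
All Christoffel symbols are zero.
∇_x V^x = ∂_x V^x + Γ^x_{x j} V^j
  = (0) + (0)(1) + (0)(1)
  = 0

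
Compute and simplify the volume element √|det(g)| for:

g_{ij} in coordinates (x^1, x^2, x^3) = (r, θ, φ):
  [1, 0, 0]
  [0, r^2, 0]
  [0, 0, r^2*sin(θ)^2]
det(g) = r^4*sin(θ)^2
√|det(g)| = r^2*sin(θ) (taking 0 < θ < π so that |sin(θ)| = sin(θ))
Volume element: dV = r^2*sin(θ) dr dθ dφ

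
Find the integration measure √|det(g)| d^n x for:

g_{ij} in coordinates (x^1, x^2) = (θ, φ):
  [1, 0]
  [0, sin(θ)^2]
det(g) = sin(θ)^2
√|det(g)| = sin(θ) (taking 0 < θ < π so that |sin(θ)| = sin(θ))
Volume element: dV = sin(θ) dθ dφ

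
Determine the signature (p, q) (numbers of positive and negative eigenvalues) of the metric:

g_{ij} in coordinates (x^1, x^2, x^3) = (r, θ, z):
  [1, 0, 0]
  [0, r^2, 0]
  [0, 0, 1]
The metric is diagonal, so its eigenvalues are the diagonal entries: 1, r^2, 1 (at a generic point, where coordinate-dependent entries are positive).
3 positive, 0 negative.
(3, 0) - Riemannian (positive definite)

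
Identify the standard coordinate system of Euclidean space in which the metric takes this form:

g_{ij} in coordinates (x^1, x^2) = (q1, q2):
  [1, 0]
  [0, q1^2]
The line element ds^2 = dq1^2 + q1^2 dq2^2 is dr^2 + r^2 dθ^2 with q1 = r, q2 = θ.
polar coordinates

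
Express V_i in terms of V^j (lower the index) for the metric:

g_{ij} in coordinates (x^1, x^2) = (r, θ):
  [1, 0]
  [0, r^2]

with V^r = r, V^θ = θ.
V_i = g_{ij} V^j:
V_r = (1)(r) + (0)(θ) = r
V_θ = (0)(r) + (r^2)(θ) = r^2*θ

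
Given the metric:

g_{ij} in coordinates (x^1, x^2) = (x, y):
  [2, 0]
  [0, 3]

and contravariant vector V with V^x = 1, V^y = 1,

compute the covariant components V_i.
V_i = g_{ij} V^j:
V_x = (2)(1) + (0)(1) = 2
V_y = (0)(1) + (3)(1) = 3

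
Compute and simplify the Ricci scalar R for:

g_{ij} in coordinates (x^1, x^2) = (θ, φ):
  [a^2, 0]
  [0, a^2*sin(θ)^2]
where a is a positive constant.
Non-zero Christoffel symbols (Γ^k_{ij} = Γ^k_{ji}):
Γ^θ_{φ φ} = -sin(2*θ)/2
Γ^φ_{θ φ} = 1/tan(θ)
Ricci tensor (R_{ij} = R^k_{ikj}): R_{θθ} = 1, R_{θφ} = 0, R_{φφ} = sin(θ)^2
Inverse metric: g^{θθ} = 1/a^2, g^{φφ} = 1/(a^2*sin(θ)^2)
R = g^{ij} R_{ij} = (1/a^2)(1) + (1/(a^2*sin(θ)^2))(sin(θ)^2) = 2/a^2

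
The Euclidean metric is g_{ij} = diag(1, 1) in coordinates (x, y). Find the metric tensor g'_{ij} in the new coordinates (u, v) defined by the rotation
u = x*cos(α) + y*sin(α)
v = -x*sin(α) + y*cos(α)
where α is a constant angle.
Invert the transformation: x = u*cos(α) - v*sin(α), y = u*sin(α) + v*cos(α)
g'_{ij} = (∂x^k/∂x'^i)(∂x^l/∂x'^j) g_{kl}; with g_{kl} = δ_{kl} this is Σ_k (∂x^k/∂x'^i)(∂x^k/∂x'^j).
Jacobian: ∂x/∂u = cos(α), ∂x/∂v = -sin(α), ∂y/∂u = sin(α), ∂y/∂v = cos(α)
g'_{uu} = (cos(α))(cos(α)) + (sin(α))(sin(α)) = 1
g'_{uv} = (cos(α))(-sin(α)) + (sin(α))(cos(α)) = 0
g'_{vv} = (-sin(α))(-sin(α)) + (cos(α))(cos(α)) = 1
g'_{ij} = diag(1, 1)
The Euclidean metric is invariant under rotations.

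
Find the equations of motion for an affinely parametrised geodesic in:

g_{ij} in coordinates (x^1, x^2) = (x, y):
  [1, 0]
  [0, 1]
Geodesic equation: d^2x^k/dλ^2 + Γ^k_{ij} (dx^i/dλ)(dx^j/dλ) = 0.
All Christoffel symbols vanish, so the geodesics are straight lines:
d^2x/dλ^2 = 0
d^2y/dλ^2 = 0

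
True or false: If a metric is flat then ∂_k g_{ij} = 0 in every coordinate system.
Flatness means R^i_{jkl} = 0; the components can still vary, e.g. the flat plane in polar coordinates has g_{θθ} = r^2.
False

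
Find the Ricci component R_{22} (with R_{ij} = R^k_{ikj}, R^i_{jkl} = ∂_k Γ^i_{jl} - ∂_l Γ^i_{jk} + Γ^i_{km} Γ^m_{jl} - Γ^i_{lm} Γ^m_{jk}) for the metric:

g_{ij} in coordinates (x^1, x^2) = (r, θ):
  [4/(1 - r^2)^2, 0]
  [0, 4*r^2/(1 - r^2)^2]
Non-zero Christoffel symbols (Γ^k_{ij} = Γ^k_{ji}):
Γ^r_{r r} = 2*r/(1 - r^2)
Γ^r_{θ θ} = (r^3 + r)/(r^2 - 1)
Γ^θ_{r θ} = (-r^2 - 1)/(r^3 - r)
R^r_{θ r θ} = ∂_r Γ^r_{θ θ} - ∂_θ Γ^r_{θ r} + Γ^r_{r m} Γ^m_{θ θ} - Γ^r_{θ m} Γ^m_{θ r}
  = ((r^4 - 4*r^2 - 1)/(r^2 - 1)^2) - (0) + (-2*r^2*(r^2 + 1)/(r^2 - 1)^2) - (-(r^2 + 1)^2/(r^2 - 1)^2) = -4*r^2/(r^2 - 1)^2
R^θ_{θ θ θ} = 0 (a repeated index in an antisymmetric pair)
R_{θθ} = R^r_{θ r θ} + R^θ_{θ θ θ} = (-4*r^2/(r^2 - 1)^2) + (0) = -4*r^2/(r^2 - 1)^2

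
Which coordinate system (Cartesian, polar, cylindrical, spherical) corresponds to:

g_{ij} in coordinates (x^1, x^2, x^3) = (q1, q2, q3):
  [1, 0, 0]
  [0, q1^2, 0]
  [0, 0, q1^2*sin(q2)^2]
The line element ds^2 = dq1^2 + q1^2 dq2^2 + q1^2 sin(q2)^2 dq3^2 is dr^2 + r^2 dθ^2 + r^2 sin(θ)^2 dφ^2 with q1 = r, q2 = θ, q3 = φ.
spherical coordinates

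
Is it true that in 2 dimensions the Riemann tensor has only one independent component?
The number of independent components is n^2(n^2-1)/12 = 4·3/12 = 1 for n = 2 (e.g. R_{1212}).
Yes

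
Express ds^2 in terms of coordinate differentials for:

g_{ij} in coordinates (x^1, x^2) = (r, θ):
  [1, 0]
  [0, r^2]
ds^2 = g_{ij} dx^i dx^j; only the non-zero components contribute.
ds^2 = dr^2 + r^2 dθ^2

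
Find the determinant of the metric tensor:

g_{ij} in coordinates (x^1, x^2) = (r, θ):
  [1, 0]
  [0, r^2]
For a 2×2 metric: det(g) = g_{11}·g_{22} - g_{12}·g_{21}
= (1)·(r^2) - (0)·(0)
= r^2 - 0
det(g) = r^2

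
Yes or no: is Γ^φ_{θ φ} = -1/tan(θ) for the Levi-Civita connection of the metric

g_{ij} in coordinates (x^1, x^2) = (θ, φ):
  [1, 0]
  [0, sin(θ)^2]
Γ^φ_{θ φ} = (1/2) g^{φφ} (∂_θ g_{φφ} + ∂_φ g_{φθ} - ∂_φ g_{θφ}) = (1/2)(1/sin(θ)^2)((sin(2*θ)) + (0) - (0)) = 1/tan(θ)
This differs from the proposed value -1/tan(θ).
No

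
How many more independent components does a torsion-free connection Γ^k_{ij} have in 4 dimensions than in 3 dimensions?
Independent components in n dimensions: n × n(n+1)/2 = n^2(n+1)/2.
4D: 4 × 10 = 40
3D: 3 × 6 = 18
Difference = 40 - 18 = 22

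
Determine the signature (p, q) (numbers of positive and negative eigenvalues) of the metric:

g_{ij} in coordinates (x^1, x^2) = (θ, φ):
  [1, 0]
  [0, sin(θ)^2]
The metric is diagonal, so its eigenvalues are the diagonal entries: 1, sin(θ)^2 (at a generic point, where coordinate-dependent entries are positive).
2 positive, 0 negative.
(2, 0) - Riemannian (positive definite)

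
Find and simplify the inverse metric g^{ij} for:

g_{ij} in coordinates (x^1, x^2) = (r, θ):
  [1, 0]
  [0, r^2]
The metric is diagonal, so g^{ij} is diagonal with entries 1/g_{ii}: diag(1, 1/(r^2)).
g^{ij}:
  [1, 0]
  [0, 1/r^2]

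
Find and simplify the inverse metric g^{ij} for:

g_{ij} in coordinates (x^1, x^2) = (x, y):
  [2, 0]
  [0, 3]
The metric is diagonal, so g^{ij} is diagonal with entries 1/g_{ii}: diag(1/2, 1/3).
g^{ij}:
  [1/2, 0]
  [0, 1/3]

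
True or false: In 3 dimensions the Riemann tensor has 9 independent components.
n^2(n^2-1)/12 = 9·8/12 = 6 independent components for n = 3.
False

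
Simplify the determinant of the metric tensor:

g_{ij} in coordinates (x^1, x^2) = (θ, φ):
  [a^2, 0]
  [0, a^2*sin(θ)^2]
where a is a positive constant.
For a 2×2 metric: det(g) = g_{11}·g_{22} - g_{12}·g_{21}
= (a^2)·(a^2*sin(θ)^2) - (0)·(0)
= a^4*sin(θ)^2 - 0
det(g) = a^4*sin(θ)^2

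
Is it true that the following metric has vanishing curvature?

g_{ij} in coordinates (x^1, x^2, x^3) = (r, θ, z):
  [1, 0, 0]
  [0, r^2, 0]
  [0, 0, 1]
Non-zero Christoffel symbols:
Γ^r_{θ θ} = -r
Γ^θ_{r θ} = 1/r
Ricci tensor: R_{rr} = 0, R_{rθ} = 0, R_{rz} = 0, R_{θθ} = 0, R_{θz} = 0, R_{zz} = 0
All R_{ij} vanish; in 3 dimensions the Riemann tensor is fully determined by the Ricci tensor, so R^i_{jkl} = 0: the metric is flat (curvilinear coordinates on flat space).
Yes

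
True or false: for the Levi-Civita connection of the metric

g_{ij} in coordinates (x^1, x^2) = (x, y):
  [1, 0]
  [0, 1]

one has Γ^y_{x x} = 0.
Γ^y_{x x} = (1/2) g^{yy} (∂_x g_{yx} + ∂_x g_{yx} - ∂_y g_{xx}) = (1/2)(1)((0) + (0) - (0)) = 0
This equals the proposed value 0.
True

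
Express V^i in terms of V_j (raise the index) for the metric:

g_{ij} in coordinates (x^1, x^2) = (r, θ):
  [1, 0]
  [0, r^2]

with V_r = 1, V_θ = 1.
Inverse metric (diagonal): g^{rr} = 1, g^{θθ} = 1/r^2
V^i = g^{ij} V_j:
V^r = (1)(1) + (0)(1) = 1
V^θ = (0)(1) + (1/r^2)(1) = 1/r^2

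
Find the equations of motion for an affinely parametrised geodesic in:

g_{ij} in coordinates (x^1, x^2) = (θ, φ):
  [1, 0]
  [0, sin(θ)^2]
Geodesic equation: d^2x^k/dλ^2 + Γ^k_{ij} (dx^i/dλ)(dx^j/dλ) = 0.
Non-zero Christoffel symbols:
Γ^θ_{φ φ} = -sin(2*θ)/2
Γ^φ_{θ φ} = 1/tan(θ)
Substituting (the symmetric pair Γ^k_{ij}, Γ^k_{ji} combines into a factor 2):
d^2θ/dλ^2 - (sin(2*θ)/2) (dφ/dλ)^2 = 0
d^2φ/dλ^2 + (2/tan(θ)) (dθ/dλ)(dφ/dλ) = 0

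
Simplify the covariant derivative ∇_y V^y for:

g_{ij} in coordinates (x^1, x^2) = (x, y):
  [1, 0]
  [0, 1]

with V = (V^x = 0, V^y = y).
All Christoffel symbols are zero.
∇_y V^y = ∂_y V^y + Γ^y_{y j} V^j
  = (1) + (0)(0) + (0)(y)
  = 1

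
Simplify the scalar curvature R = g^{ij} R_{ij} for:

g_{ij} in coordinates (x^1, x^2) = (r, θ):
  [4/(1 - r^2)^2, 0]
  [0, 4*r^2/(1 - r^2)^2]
Non-zero Christoffel symbols (Γ^k_{ij} = Γ^k_{ji}):
Γ^r_{r r} = 2*r/(1 - r^2)
Γ^r_{θ θ} = (r^3 + r)/(r^2 - 1)
Γ^θ_{r θ} = (-r^2 - 1)/(r^3 - r)
Ricci tensor (R_{ij} = R^k_{ikj}): R_{rr} = -4/(r^2 - 1)^2, R_{rθ} = 0, R_{θθ} = -4*r^2/(r^2 - 1)^2
Inverse metric: g^{rr} = (1 - r^2)^2/4, g^{θθ} = (1 - r^2)^2/(4*r^2)
R = g^{ij} R_{ij} = ((1 - r^2)^2/4)(-4/(r^2 - 1)^2) + ((1 - r^2)^2/(4*r^2))(-4*r^2/(r^2 - 1)^2) = -2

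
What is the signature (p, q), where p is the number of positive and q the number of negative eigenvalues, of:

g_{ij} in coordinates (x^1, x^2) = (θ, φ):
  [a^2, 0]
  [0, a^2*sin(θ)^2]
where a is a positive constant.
The metric is diagonal, so its eigenvalues are the diagonal entries: a^2, a^2*sin(θ)^2 (at a generic point, where coordinate-dependent entries are positive).
2 positive, 0 negative.
(2, 0) - Riemannian (positive definite)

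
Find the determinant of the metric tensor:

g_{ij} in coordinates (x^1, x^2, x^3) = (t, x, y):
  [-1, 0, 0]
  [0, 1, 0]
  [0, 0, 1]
Diagonal metric: det(g) = g_{11}·g_{22}·g_{33}
= (-1)·(1)·(1)
det(g) = -1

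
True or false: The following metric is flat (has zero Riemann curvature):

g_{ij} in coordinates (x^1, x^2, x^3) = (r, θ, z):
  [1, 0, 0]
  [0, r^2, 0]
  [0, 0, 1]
Non-zero Christoffel symbols:
Γ^r_{θ θ} = -r
Γ^θ_{r θ} = 1/r
Ricci tensor: R_{rr} = 0, R_{rθ} = 0, R_{rz} = 0, R_{θθ} = 0, R_{θz} = 0, R_{zz} = 0
All R_{ij} vanish; in 3 dimensions the Riemann tensor is fully determined by the Ricci tensor, so R^i_{jkl} = 0: the metric is flat (curvilinear coordinates on flat space).
True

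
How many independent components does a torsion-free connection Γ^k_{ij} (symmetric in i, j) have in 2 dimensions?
Γ^k_{ij} has n choices for the upper index and n(n+1)/2 independent symmetric lower index pairs.
Total = 2 × 2×3/2 = 2 × 3 = 6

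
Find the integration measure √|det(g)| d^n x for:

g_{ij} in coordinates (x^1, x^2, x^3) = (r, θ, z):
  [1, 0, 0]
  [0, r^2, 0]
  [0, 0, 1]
det(g) = r^2
√|det(g)| = r
Volume element: dV = r dr dθ dz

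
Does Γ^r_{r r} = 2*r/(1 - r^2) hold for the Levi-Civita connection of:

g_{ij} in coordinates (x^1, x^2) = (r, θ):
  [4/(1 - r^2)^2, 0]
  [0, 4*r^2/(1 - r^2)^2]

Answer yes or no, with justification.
Γ^r_{r r} = (1/2) g^{rr} (∂_r g_{rr} + ∂_r g_{rr} - ∂_r g_{rr}) = (1/2)((1 - r^2)^2/4)((16*r/(1 - r^2)^3) + (16*r/(1 - r^2)^3) - (16*r/(1 - r^2)^3)) = 2*r/(1 - r^2)
This equals the proposed value 2*r/(1 - r^2).
Yes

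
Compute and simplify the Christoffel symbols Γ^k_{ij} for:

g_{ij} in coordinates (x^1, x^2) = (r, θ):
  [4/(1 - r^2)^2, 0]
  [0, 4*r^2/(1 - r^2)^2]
Using Γ^k_{ij} = (1/2) g^{km} (∂_i g_{mj} + ∂_j g_{mi} - ∂_m g_{ij}); the metric is diagonal, so only the m = k term contributes.
Non-zero symbols (using the symmetry Γ^k_{ij} = Γ^k_{ji}):
Γ^r_{r r} = (1/2) g^{rr} (∂_r g_{rr} + ∂_r g_{rr} - ∂_r g_{rr}) = (1/2)((1 - r^2)^2/4)((16*r/(1 - r^2)^3) + (16*r/(1 - r^2)^3) - (16*r/(1 - r^2)^3)) = 2*r/(1 - r^2)
Γ^r_{θ θ} = (1/2) g^{rr} (∂_θ g_{rθ} + ∂_θ g_{rθ} - ∂_r g_{θθ}) = (1/2)((1 - r^2)^2/4)((0) + (0) - (-8*(r^3 + r)/(r^2 - 1)^3)) = (r^3 + r)/(r^2 - 1)
Γ^θ_{r θ} = (1/2) g^{θθ} (∂_r g_{θθ} + ∂_θ g_{θr} - ∂_θ g_{rθ}) = (1/2)((1 - r^2)^2/(4*r^2))((-8*(r^3 + r)/(r^2 - 1)^3) + (0) - (0)) = (-r^2 - 1)/(r^3 - r)
All other Christoffel symbols are zero.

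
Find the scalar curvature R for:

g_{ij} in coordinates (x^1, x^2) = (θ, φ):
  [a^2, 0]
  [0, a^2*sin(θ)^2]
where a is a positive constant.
Non-zero Christoffel symbols (Γ^k_{ij} = Γ^k_{ji}):
Γ^θ_{φ φ} = -sin(2*θ)/2
Γ^φ_{θ φ} = 1/tan(θ)
Ricci tensor (R_{ij} = R^k_{ikj}): R_{θθ} = 1, R_{θφ} = 0, R_{φφ} = sin(θ)^2
Inverse metric: g^{θθ} = 1/a^2, g^{φφ} = 1/(a^2*sin(θ)^2)
R = g^{ij} R_{ij} = (1/a^2)(1) + (1/(a^2*sin(θ)^2))(sin(θ)^2) = 2/a^2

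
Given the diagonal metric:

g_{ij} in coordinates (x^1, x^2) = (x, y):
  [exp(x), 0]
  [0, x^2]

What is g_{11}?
With x^1 = x, x^2 = y, g_{11} = g_{xx} is the row-1, column-1 entry of the matrix.
g_{11} = exp(x)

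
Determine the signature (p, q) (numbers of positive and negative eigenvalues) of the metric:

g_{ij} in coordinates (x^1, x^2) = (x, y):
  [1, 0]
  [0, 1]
The metric is diagonal, so its eigenvalues are the diagonal entries: 1, 1 (at a generic point, where coordinate-dependent entries are positive).
2 positive, 0 negative.
(2, 0) - Riemannian (positive definite)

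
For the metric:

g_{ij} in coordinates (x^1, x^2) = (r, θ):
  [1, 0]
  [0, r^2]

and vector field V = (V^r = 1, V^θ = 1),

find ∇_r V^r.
Non-zero Christoffel symbols:
Γ^r_{θ θ} = -r
Γ^θ_{r θ} = 1/r
∇_r V^r = ∂_r V^r + Γ^r_{r j} V^j
  = (0) + (0)(1) + (0)(1)
  = 0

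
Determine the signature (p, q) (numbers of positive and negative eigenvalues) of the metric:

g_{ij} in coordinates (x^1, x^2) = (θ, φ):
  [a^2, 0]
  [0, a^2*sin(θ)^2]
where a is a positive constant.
The metric is diagonal, so its eigenvalues are the diagonal entries: a^2, a^2*sin(θ)^2 (at a generic point, where coordinate-dependent entries are positive).
2 positive, 0 negative.
(2, 0) - Riemannian (positive definite)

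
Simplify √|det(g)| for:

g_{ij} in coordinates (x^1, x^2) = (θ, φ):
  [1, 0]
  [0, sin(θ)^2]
det(g) = sin(θ)^2
√|det(g)| = sin(θ) (taking 0 < θ < π so that |sin(θ)| = sin(θ))
Volume element: dV = sin(θ) dθ dφ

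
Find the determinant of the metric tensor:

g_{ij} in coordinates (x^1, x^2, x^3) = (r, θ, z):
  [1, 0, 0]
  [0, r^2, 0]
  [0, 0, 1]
Diagonal metric: det(g) = g_{11}·g_{22}·g_{33}
= (1)·(r^2)·(1)
det(g) = r^2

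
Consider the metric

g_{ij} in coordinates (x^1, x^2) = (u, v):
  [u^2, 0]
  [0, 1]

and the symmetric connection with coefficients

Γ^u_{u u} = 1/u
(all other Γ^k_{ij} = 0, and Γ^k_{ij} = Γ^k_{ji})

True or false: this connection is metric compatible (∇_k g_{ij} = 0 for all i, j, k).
Using ∇_k g_{ij} = ∂_k g_{ij} - Γ^m_{ki} g_{mj} - Γ^m_{kj} g_{im}:
e.g. ∇_u g_{uu} = (2*u) - (u) - (u) = 0
Every component ∇_k g_{ij} vanishes: the connection is metric compatible.
True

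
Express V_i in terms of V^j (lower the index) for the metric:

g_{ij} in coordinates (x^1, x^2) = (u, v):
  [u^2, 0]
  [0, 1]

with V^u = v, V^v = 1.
V_i = g_{ij} V^j:
V_u = (u^2)(v) + (0)(1) = u^2*v
V_v = (0)(v) + (1)(1) = 1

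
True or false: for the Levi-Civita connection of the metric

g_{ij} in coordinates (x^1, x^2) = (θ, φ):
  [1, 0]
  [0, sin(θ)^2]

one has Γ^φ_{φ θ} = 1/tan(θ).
Γ^φ_{φ θ} = (1/2) g^{φφ} (∂_φ g_{φθ} + ∂_θ g_{φφ} - ∂_φ g_{φθ}) = (1/2)(1/sin(θ)^2)((0) + (sin(2*θ)) - (0)) = 1/tan(θ)
This equals the proposed value 1/tan(θ).
True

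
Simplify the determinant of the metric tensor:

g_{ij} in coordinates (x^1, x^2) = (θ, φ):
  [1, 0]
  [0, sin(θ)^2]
For a 2×2 metric: det(g) = g_{11}·g_{22} - g_{12}·g_{21}
= (1)·(sin(θ)^2) - (0)·(0)
= sin(θ)^2 - 0
det(g) = sin(θ)^2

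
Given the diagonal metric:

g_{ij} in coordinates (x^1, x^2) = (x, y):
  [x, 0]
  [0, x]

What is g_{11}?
With x^1 = x, x^2 = y, g_{11} = g_{xx} is the row-1, column-1 entry of the matrix.
g_{11} = x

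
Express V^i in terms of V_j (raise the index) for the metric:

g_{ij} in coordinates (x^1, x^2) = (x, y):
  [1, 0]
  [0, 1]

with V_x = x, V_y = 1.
Inverse metric (diagonal): g^{xx} = 1, g^{yy} = 1
V^i = g^{ij} V_j:
V^x = (1)(x) + (0)(1) = x
V^y = (0)(x) + (1)(1) = 1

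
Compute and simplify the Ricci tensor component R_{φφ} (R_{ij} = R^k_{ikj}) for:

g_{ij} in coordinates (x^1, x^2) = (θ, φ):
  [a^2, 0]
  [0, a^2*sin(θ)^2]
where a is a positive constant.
Non-zero Christoffel symbols (Γ^k_{ij} = Γ^k_{ji}):
Γ^θ_{φ φ} = -sin(2*θ)/2
Γ^φ_{θ φ} = 1/tan(θ)
R^θ_{φ θ φ} = ∂_θ Γ^θ_{φ φ} - ∂_φ Γ^θ_{φ θ} + Γ^θ_{θ m} Γ^m_{φ φ} - Γ^θ_{φ m} Γ^m_{φ θ}
  = (-cos(2*θ)) - (0) + (0) - (-cos(θ)^2) = sin(θ)^2
R^φ_{φ φ φ} = 0 (a repeated index in an antisymmetric pair)
R_{φφ} = R^θ_{φ θ φ} + R^φ_{φ φ φ} = (sin(θ)^2) + (0) = sin(θ)^2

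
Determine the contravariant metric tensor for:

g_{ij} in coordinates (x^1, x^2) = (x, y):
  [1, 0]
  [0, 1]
The metric is diagonal, so g^{ij} is diagonal with entries 1/g_{ii}: diag(1, 1).
g^{ij}:
  [1, 0]
  [0, 1]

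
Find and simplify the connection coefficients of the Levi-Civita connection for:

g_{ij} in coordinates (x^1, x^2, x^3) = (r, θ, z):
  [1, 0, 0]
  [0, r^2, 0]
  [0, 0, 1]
Using Γ^k_{ij} = (1/2) g^{km} (∂_i g_{mj} + ∂_j g_{mi} - ∂_m g_{ij}); the metric is diagonal, so only the m = k term contributes.
Non-zero symbols (using the symmetry Γ^k_{ij} = Γ^k_{ji}):
Γ^r_{θ θ} = (1/2) g^{rr} (∂_θ g_{rθ} + ∂_θ g_{rθ} - ∂_r g_{θθ}) = (1/2)(1)((0) + (0) - (2*r)) = -r
Γ^θ_{r θ} = (1/2) g^{θθ} (∂_r g_{θθ} + ∂_θ g_{θr} - ∂_θ g_{rθ}) = (1/2)(1/r^2)((2*r) + (0) - (0)) = 1/r
All other Christoffel symbols are zero.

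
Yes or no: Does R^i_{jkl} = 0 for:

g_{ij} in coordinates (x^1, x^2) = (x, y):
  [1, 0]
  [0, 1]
All metric components are constant, so every Christoffel symbol vanishes and R^i_{jkl} = 0.
Yes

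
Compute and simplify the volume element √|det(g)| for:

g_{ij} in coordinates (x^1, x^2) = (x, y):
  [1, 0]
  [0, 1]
det(g) = 1
√|det(g)| = 1
Volume element: dV = 1 dx dy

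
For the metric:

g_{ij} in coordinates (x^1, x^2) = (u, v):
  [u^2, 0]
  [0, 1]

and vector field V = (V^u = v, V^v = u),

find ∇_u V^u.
Non-zero Christoffel symbols:
Γ^u_{u u} = 1/u
∇_u V^u = ∂_u V^u + Γ^u_{u j} V^j
  = (0) + (1/u)(v) + (0)(u)
  = v/u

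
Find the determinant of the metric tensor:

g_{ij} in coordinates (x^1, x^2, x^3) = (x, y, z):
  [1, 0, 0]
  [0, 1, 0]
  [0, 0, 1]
Diagonal metric: det(g) = g_{11}·g_{22}·g_{33}
= (1)·(1)·(1)
det(g) = 1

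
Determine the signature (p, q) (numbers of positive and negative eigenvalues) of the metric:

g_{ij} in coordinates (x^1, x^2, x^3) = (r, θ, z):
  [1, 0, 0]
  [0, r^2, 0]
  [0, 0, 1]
The metric is diagonal, so its eigenvalues are the diagonal entries: 1, r^2, 1 (at a generic point, where coordinate-dependent entries are positive).
3 positive, 0 negative.
(3, 0) - Riemannian (positive definite)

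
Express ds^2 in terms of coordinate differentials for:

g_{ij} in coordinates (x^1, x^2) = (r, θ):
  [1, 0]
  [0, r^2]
ds^2 = g_{ij} dx^i dx^j; only the non-zero components contribute.
ds^2 = dr^2 + r^2 dθ^2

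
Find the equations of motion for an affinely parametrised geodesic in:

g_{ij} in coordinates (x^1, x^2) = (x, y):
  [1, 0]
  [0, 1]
Geodesic equation: d^2x^k/dλ^2 + Γ^k_{ij} (dx^i/dλ)(dx^j/dλ) = 0.
All Christoffel symbols vanish, so the geodesics are straight lines:
d^2x/dλ^2 = 0
d^2y/dλ^2 = 0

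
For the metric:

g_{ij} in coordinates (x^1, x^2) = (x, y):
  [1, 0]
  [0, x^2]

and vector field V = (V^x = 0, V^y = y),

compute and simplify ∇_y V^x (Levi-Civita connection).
Non-zero Christoffel symbols:
Γ^x_{y y} = -x
Γ^y_{x y} = 1/x
∇_y V^x = ∂_y V^x + Γ^x_{y j} V^j
  = (0) + (0)(0) + (-x)(y)
  = -x*y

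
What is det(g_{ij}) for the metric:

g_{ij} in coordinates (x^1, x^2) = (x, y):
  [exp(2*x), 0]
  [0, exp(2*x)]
For a 2×2 metric: det(g) = g_{11}·g_{22} - g_{12}·g_{21}
= (exp(2*x))·(exp(2*x)) - (0)·(0)
= exp(4*x) - 0
det(g) = exp(4*x)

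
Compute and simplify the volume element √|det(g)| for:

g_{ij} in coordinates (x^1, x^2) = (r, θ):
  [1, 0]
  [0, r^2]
det(g) = r^2
√|det(g)| = r
Volume element: dV = r dr dθ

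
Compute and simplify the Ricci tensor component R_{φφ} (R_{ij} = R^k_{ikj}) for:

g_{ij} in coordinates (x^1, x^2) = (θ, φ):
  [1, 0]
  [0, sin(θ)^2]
Non-zero Christoffel symbols (Γ^k_{ij} = Γ^k_{ji}):
Γ^θ_{φ φ} = -sin(2*θ)/2
Γ^φ_{θ φ} = 1/tan(θ)
R^θ_{φ θ φ} = ∂_θ Γ^θ_{φ φ} - ∂_φ Γ^θ_{φ θ} + Γ^θ_{θ m} Γ^m_{φ φ} - Γ^θ_{φ m} Γ^m_{φ θ}
  = (-cos(2*θ)) - (0) + (0) - (-cos(θ)^2) = sin(θ)^2
R^φ_{φ φ φ} = 0 (a repeated index in an antisymmetric pair)
R_{φφ} = R^θ_{φ θ φ} + R^φ_{φ φ φ} = (sin(θ)^2) + (0) = sin(θ)^2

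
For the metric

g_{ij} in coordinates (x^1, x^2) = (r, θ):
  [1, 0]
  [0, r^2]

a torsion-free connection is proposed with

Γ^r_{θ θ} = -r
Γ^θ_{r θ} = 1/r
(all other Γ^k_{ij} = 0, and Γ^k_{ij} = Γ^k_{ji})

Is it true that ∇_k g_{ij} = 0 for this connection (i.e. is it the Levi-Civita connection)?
Using ∇_k g_{ij} = ∂_k g_{ij} - Γ^m_{ki} g_{mj} - Γ^m_{kj} g_{im}:
e.g. ∇_r g_{θθ} = (2*r) - (r) - (r) = 0
Every component ∇_k g_{ij} vanishes: the connection is metric compatible.
Yes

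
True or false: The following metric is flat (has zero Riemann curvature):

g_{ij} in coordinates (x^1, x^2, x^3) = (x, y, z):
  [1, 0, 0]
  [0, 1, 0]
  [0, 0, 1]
All metric components are constant, so every Christoffel symbol vanishes and R^i_{jkl} = 0.
True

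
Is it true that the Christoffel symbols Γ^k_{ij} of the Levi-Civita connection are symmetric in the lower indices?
The Levi-Civita connection is torsion-free, which is exactly Γ^k_{ij} = Γ^k_{ji}.
Yes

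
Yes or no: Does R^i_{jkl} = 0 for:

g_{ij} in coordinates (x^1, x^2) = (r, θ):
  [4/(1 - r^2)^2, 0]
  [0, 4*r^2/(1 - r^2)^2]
Non-zero Christoffel symbols:
Γ^r_{r r} = 2*r/(1 - r^2)
Γ^r_{θ θ} = (r^3 + r)/(r^2 - 1)
Γ^θ_{r θ} = (-r^2 - 1)/(r^3 - r)
Ricci tensor: R_{rr} = -4/(r^2 - 1)^2, R_{rθ} = 0, R_{θθ} = -4*r^2/(r^2 - 1)^2
The Ricci tensor is non-zero, so the Riemann tensor is non-zero: not flat.
No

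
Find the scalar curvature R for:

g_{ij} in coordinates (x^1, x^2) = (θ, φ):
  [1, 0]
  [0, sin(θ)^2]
Non-zero Christoffel symbols (Γ^k_{ij} = Γ^k_{ji}):
Γ^θ_{φ φ} = -sin(2*θ)/2
Γ^φ_{θ φ} = 1/tan(θ)
Ricci tensor (R_{ij} = R^k_{ikj}): R_{θθ} = 1, R_{θφ} = 0, R_{φφ} = sin(θ)^2
Inverse metric: g^{θθ} = 1, g^{φφ} = 1/sin(θ)^2
R = g^{ij} R_{ij} = (1)(1) + (1/sin(θ)^2)(sin(θ)^2) = 2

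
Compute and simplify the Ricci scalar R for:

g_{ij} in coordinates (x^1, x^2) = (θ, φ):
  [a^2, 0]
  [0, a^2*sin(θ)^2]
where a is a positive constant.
Non-zero Christoffel symbols (Γ^k_{ij} = Γ^k_{ji}):
Γ^θ_{φ φ} = -sin(2*θ)/2
Γ^φ_{θ φ} = 1/tan(θ)
Ricci tensor (R_{ij} = R^k_{ikj}): R_{θθ} = 1, R_{θφ} = 0, R_{φφ} = sin(θ)^2
Inverse metric: g^{θθ} = 1/a^2, g^{φφ} = 1/(a^2*sin(θ)^2)
R = g^{ij} R_{ij} = (1/a^2)(1) + (1/(a^2*sin(θ)^2))(sin(θ)^2) = 2/a^2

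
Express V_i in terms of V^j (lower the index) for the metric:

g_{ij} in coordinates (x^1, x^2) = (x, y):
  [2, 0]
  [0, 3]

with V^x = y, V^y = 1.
V_i = g_{ij} V^j:
V_x = (2)(y) + (0)(1) = 2*y
V_y = (0)(y) + (3)(1) = 3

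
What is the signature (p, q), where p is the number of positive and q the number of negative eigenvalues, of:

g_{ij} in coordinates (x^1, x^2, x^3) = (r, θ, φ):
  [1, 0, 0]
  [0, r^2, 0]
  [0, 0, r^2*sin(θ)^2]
The metric is diagonal, so its eigenvalues are the diagonal entries: 1, r^2, r^2*sin(θ)^2 (at a generic point, where coordinate-dependent entries are positive).
3 positive, 0 negative.
(3, 0) - Riemannian (positive definite)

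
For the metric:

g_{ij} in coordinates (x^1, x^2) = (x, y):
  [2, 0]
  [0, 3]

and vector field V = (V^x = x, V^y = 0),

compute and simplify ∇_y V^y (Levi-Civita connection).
All Christoffel symbols are zero.
∇_y V^y = ∂_y V^y + Γ^y_{y j} V^j
  = (0) + (0)(x) + (0)(0)
  = 0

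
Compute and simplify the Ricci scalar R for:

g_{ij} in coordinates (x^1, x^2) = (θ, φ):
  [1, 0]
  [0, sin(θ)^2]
Non-zero Christoffel symbols (Γ^k_{ij} = Γ^k_{ji}):
Γ^θ_{φ φ} = -sin(2*θ)/2
Γ^φ_{θ φ} = 1/tan(θ)
Ricci tensor (R_{ij} = R^k_{ikj}): R_{θθ} = 1, R_{θφ} = 0, R_{φφ} = sin(θ)^2
Inverse metric: g^{θθ} = 1, g^{φφ} = 1/sin(θ)^2
R = g^{ij} R_{ij} = (1)(1) + (1/sin(θ)^2)(sin(θ)^2) = 2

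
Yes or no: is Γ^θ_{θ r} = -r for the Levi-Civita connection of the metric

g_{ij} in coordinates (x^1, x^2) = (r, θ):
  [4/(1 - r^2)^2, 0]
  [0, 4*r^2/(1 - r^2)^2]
Γ^θ_{θ r} = (1/2) g^{θθ} (∂_θ g_{θr} + ∂_r g_{θθ} - ∂_θ g_{θr}) = (1/2)((1 - r^2)^2/(4*r^2))((0) + (-8*(r^3 + r)/(r^2 - 1)^3) - (0)) = (-r^2 - 1)/(r^3 - r)
This differs from the proposed value -r.
No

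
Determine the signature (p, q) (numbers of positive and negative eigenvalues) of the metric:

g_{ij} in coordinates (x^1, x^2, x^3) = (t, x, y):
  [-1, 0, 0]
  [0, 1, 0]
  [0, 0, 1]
The metric is diagonal, so its eigenvalues are the diagonal entries: -1, 1, 1 (at a generic point, where coordinate-dependent entries are positive).
2 positive, 1 negative.
(2, 1) - Lorentzian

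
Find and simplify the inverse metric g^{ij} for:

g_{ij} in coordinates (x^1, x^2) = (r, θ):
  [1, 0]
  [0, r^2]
The metric is diagonal, so g^{ij} is diagonal with entries 1/g_{ii}: diag(1, 1/(r^2)).
g^{ij}:
  [1, 0]
  [0, 1/r^2]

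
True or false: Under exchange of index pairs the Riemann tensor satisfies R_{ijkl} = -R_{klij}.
The pair-exchange symmetry has a plus sign: R_{ijkl} = +R_{klij}.
False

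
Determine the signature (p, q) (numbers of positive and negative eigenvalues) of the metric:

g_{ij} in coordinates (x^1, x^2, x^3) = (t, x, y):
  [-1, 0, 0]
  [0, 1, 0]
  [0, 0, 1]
The metric is diagonal, so its eigenvalues are the diagonal entries: -1, 1, 1 (at a generic point, where coordinate-dependent entries are positive).
2 positive, 1 negative.
(2, 1) - Lorentzian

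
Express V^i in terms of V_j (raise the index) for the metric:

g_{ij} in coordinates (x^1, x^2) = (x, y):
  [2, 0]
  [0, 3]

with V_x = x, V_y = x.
Inverse metric (diagonal): g^{xx} = 1/2, g^{yy} = 1/3
V^i = g^{ij} V_j:
V^x = (1/2)(x) + (0)(x) = x/2
V^y = (0)(x) + (1/3)(x) = x/3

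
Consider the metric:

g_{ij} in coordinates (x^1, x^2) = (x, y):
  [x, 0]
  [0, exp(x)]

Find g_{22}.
With x^1 = x, x^2 = y, g_{22} = g_{yy} is the row-2, column-2 entry of the matrix.
g_{22} = exp(x)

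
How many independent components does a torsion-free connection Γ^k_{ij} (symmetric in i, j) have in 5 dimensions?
Γ^k_{ij} has n choices for the upper index and n(n+1)/2 independent symmetric lower index pairs.
Total = 5 × 5×6/2 = 5 × 15 = 75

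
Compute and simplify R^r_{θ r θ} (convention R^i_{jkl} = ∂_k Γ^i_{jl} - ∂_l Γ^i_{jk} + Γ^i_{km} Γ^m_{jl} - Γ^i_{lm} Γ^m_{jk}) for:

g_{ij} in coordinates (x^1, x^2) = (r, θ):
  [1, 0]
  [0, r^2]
Non-zero Christoffel symbols (Γ^k_{ij} = Γ^k_{ji}):
Γ^r_{θ θ} = -r
Γ^θ_{r θ} = 1/r
R^r_{θ r θ} = ∂_r Γ^r_{θ θ} - ∂_θ Γ^r_{θ r} + Γ^r_{r m} Γ^m_{θ θ} - Γ^r_{θ m} Γ^m_{θ r}
  = (-1) - (0) + (0) - (-1) = 0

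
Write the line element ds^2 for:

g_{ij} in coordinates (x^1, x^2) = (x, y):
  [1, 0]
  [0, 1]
ds^2 = g_{ij} dx^i dx^j; only the non-zero components contribute.
ds^2 = dx^2 + dy^2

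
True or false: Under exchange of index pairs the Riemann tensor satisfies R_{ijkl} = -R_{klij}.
The pair-exchange symmetry has a plus sign: R_{ijkl} = +R_{klij}.
False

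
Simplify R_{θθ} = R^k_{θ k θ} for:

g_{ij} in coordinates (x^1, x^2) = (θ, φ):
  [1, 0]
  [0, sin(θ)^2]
Non-zero Christoffel symbols (Γ^k_{ij} = Γ^k_{ji}):
Γ^θ_{φ φ} = -sin(2*θ)/2
Γ^φ_{θ φ} = 1/tan(θ)
R^θ_{θ θ θ} = 0 (a repeated index in an antisymmetric pair)
R^φ_{θ φ θ} = ∂_φ Γ^φ_{θ θ} - ∂_θ Γ^φ_{θ φ} + Γ^φ_{φ m} Γ^m_{θ θ} - Γ^φ_{θ m} Γ^m_{θ φ}
  = (0) - (-1/sin(θ)^2) + (0) - (1/tan(θ)^2) = 1
R_{θθ} = R^θ_{θ θ θ} + R^φ_{θ φ θ} = (0) + (1) = 1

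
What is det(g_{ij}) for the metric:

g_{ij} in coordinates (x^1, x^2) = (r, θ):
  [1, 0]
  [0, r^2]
For a 2×2 metric: det(g) = g_{11}·g_{22} - g_{12}·g_{21}
= (1)·(r^2) - (0)·(0)
= r^2 - 0
det(g) = r^2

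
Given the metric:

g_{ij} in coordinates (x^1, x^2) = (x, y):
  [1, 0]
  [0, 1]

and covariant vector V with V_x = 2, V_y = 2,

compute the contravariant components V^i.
Inverse metric (diagonal): g^{xx} = 1, g^{yy} = 1
V^i = g^{ij} V_j:
V^x = (1)(2) + (0)(2) = 2
V^y = (0)(2) + (1)(2) = 2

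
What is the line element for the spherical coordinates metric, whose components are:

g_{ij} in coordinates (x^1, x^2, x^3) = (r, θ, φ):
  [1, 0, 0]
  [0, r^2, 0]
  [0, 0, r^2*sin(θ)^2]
ds^2 = g_{ij} dx^i dx^j; only the non-zero components contribute.
ds^2 = dr^2 + r^2 dθ^2 + r^2*sin(θ)^2 dφ^2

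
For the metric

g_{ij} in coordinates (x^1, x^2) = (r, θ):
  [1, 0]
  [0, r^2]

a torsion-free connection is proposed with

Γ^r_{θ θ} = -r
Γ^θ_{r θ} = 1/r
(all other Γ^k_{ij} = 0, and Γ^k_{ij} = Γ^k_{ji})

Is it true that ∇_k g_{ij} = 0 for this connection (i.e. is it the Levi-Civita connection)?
Using ∇_k g_{ij} = ∂_k g_{ij} - Γ^m_{ki} g_{mj} - Γ^m_{kj} g_{im}:
e.g. ∇_r g_{θθ} = (2*r) - (r) - (r) = 0
Every component ∇_k g_{ij} vanishes: the connection is metric compatible.
Yes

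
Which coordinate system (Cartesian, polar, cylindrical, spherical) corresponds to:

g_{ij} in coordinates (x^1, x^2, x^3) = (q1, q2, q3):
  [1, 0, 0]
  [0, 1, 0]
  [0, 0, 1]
All components are constant and the metric is the identity, i.e. orthonormal rectilinear coordinates.
Cartesian (3D) coordinates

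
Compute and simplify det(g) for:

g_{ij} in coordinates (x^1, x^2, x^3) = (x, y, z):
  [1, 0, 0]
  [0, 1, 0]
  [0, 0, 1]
Diagonal metric: det(g) = g_{11}·g_{22}·g_{33}
= (1)·(1)·(1)
det(g) = 1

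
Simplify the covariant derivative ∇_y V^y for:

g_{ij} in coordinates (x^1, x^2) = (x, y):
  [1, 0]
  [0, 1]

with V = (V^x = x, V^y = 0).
All Christoffel symbols are zero.
∇_y V^y = ∂_y V^y + Γ^y_{y j} V^j
  = (0) + (0)(x) + (0)(0)
  = 0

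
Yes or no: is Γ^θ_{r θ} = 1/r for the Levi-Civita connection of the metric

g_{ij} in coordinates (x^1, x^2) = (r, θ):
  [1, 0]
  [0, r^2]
Γ^θ_{r θ} = (1/2) g^{θθ} (∂_r g_{θθ} + ∂_θ g_{θr} - ∂_θ g_{rθ}) = (1/2)(1/r^2)((2*r) + (0) - (0)) = 1/r
This equals the proposed value 1/r.
Yes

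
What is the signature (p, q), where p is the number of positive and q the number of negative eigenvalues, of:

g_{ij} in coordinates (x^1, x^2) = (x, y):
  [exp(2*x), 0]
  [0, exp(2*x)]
The metric is diagonal, so its eigenvalues are the diagonal entries: exp(2*x), exp(2*x) (at a generic point, where coordinate-dependent entries are positive).
2 positive, 0 negative.
(2, 0) - Riemannian (positive definite)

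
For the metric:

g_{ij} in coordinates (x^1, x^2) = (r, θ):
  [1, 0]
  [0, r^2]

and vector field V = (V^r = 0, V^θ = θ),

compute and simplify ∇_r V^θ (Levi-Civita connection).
Non-zero Christoffel symbols:
Γ^r_{θ θ} = -r
Γ^θ_{r θ} = 1/r
∇_r V^θ = ∂_r V^θ + Γ^θ_{r j} V^j
  = (0) + (0)(0) + (1/r)(θ)
  = θ/r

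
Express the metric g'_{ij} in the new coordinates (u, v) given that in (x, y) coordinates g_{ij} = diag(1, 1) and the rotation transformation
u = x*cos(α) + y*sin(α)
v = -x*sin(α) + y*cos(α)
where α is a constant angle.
Invert the transformation: x = u*cos(α) - v*sin(α), y = u*sin(α) + v*cos(α)
g'_{ij} = (∂x^k/∂x'^i)(∂x^l/∂x'^j) g_{kl}; with g_{kl} = δ_{kl} this is Σ_k (∂x^k/∂x'^i)(∂x^k/∂x'^j).
Jacobian: ∂x/∂u = cos(α), ∂x/∂v = -sin(α), ∂y/∂u = sin(α), ∂y/∂v = cos(α)
g'_{uu} = (cos(α))(cos(α)) + (sin(α))(sin(α)) = 1
g'_{uv} = (cos(α))(-sin(α)) + (sin(α))(cos(α)) = 0
g'_{vv} = (-sin(α))(-sin(α)) + (cos(α))(cos(α)) = 1
g'_{ij} = diag(1, 1)
The Euclidean metric is invariant under rotations.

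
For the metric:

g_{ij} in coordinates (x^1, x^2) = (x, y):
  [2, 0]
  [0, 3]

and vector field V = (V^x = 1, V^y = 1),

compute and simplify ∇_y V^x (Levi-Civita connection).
All Christoffel symbols are zero.
∇_y V^x = ∂_y V^x + Γ^x_{y j} V^j
  = (0) + (0)(1) + (0)(1)
  = 0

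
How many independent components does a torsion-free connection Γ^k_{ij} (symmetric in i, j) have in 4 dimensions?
Γ^k_{ij} has n choices for the upper index and n(n+1)/2 independent symmetric lower index pairs.
Total = 4 × 4×5/2 = 4 × 10 = 40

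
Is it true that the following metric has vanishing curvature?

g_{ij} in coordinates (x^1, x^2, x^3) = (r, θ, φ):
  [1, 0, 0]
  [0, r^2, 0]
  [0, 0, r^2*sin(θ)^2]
Non-zero Christoffel symbols:
Γ^r_{θ θ} = -r
Γ^r_{φ φ} = -r*sin(θ)^2
Γ^θ_{r θ} = 1/r
Γ^θ_{φ φ} = -sin(2*θ)/2
Γ^φ_{r φ} = 1/r
Γ^φ_{θ φ} = 1/tan(θ)
Ricci tensor: R_{rr} = 0, R_{rθ} = 0, R_{rφ} = 0, R_{θθ} = 0, R_{θφ} = 0, R_{φφ} = 0
All R_{ij} vanish; in 3 dimensions the Riemann tensor is fully determined by the Ricci tensor, so R^i_{jkl} = 0: the metric is flat (curvilinear coordinates on flat space).
Yes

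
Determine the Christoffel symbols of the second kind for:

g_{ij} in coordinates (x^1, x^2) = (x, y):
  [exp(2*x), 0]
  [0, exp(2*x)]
Using Γ^k_{ij} = (1/2) g^{km} (∂_i g_{mj} + ∂_j g_{mi} - ∂_m g_{ij}); the metric is diagonal, so only the m = k term contributes.
Non-zero symbols (using the symmetry Γ^k_{ij} = Γ^k_{ji}):
Γ^x_{x x} = (1/2) g^{xx} (∂_x g_{xx} + ∂_x g_{xx} - ∂_x g_{xx}) = (1/2)(exp(-2*x))((2*exp(2*x)) + (2*exp(2*x)) - (2*exp(2*x))) = 1
Γ^x_{y y} = (1/2) g^{xx} (∂_y g_{xy} + ∂_y g_{xy} - ∂_x g_{yy}) = (1/2)(exp(-2*x))((0) + (0) - (2*exp(2*x))) = -1
Γ^y_{x y} = (1/2) g^{yy} (∂_x g_{yy} + ∂_y g_{yx} - ∂_y g_{xy}) = (1/2)(exp(-2*x))((2*exp(2*x)) + (0) - (0)) = 1
All other Christoffel symbols are zero.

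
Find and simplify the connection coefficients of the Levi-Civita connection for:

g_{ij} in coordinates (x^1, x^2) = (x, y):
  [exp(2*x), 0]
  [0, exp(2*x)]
Using Γ^k_{ij} = (1/2) g^{km} (∂_i g_{mj} + ∂_j g_{mi} - ∂_m g_{ij}); the metric is diagonal, so only the m = k term contributes.
Non-zero symbols (using the symmetry Γ^k_{ij} = Γ^k_{ji}):
Γ^x_{x x} = (1/2) g^{xx} (∂_x g_{xx} + ∂_x g_{xx} - ∂_x g_{xx}) = (1/2)(exp(-2*x))((2*exp(2*x)) + (2*exp(2*x)) - (2*exp(2*x))) = 1
Γ^x_{y y} = (1/2) g^{xx} (∂_y g_{xy} + ∂_y g_{xy} - ∂_x g_{yy}) = (1/2)(exp(-2*x))((0) + (0) - (2*exp(2*x))) = -1
Γ^y_{x y} = (1/2) g^{yy} (∂_x g_{yy} + ∂_y g_{yx} - ∂_y g_{xy}) = (1/2)(exp(-2*x))((2*exp(2*x)) + (0) - (0)) = 1
All other Christoffel symbols are zero.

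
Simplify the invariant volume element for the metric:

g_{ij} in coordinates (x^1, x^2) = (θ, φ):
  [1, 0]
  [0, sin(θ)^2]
det(g) = sin(θ)^2
√|det(g)| = sin(θ) (taking 0 < θ < π so that |sin(θ)| = sin(θ))
Volume element: dV = sin(θ) dθ dφ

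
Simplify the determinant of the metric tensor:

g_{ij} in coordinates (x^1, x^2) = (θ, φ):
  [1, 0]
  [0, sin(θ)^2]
For a 2×2 metric: det(g) = g_{11}·g_{22} - g_{12}·g_{21}
= (1)·(sin(θ)^2) - (0)·(0)
= sin(θ)^2 - 0
det(g) = sin(θ)^2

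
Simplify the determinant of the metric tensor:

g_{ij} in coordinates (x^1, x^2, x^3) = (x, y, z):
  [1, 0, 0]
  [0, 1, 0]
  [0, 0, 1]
Diagonal metric: det(g) = g_{11}·g_{22}·g_{33}
= (1)·(1)·(1)
det(g) = 1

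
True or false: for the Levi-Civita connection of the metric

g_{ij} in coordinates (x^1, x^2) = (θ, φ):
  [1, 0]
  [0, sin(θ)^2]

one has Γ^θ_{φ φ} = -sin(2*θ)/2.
Γ^θ_{φ φ} = (1/2) g^{θθ} (∂_φ g_{θφ} + ∂_φ g_{θφ} - ∂_θ g_{φφ}) = (1/2)(1)((0) + (0) - (sin(2*θ))) = -sin(2*θ)/2
This equals the proposed value -sin(2*θ)/2.
True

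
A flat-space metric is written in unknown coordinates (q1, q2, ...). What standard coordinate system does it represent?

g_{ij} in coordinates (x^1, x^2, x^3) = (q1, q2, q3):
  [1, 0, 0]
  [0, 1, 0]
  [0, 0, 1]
All components are constant and the metric is the identity, i.e. orthonormal rectilinear coordinates.
Cartesian (3D) coordinates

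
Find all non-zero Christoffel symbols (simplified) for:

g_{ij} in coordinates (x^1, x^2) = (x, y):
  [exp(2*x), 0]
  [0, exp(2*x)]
Using Γ^k_{ij} = (1/2) g^{km} (∂_i g_{mj} + ∂_j g_{mi} - ∂_m g_{ij}); the metric is diagonal, so only the m = k term contributes.
Non-zero symbols (using the symmetry Γ^k_{ij} = Γ^k_{ji}):
Γ^x_{x x} = (1/2) g^{xx} (∂_x g_{xx} + ∂_x g_{xx} - ∂_x g_{xx}) = (1/2)(exp(-2*x))((2*exp(2*x)) + (2*exp(2*x)) - (2*exp(2*x))) = 1
Γ^x_{y y} = (1/2) g^{xx} (∂_y g_{xy} + ∂_y g_{xy} - ∂_x g_{yy}) = (1/2)(exp(-2*x))((0) + (0) - (2*exp(2*x))) = -1
Γ^y_{x y} = (1/2) g^{yy} (∂_x g_{yy} + ∂_y g_{yx} - ∂_y g_{xy}) = (1/2)(exp(-2*x))((2*exp(2*x)) + (0) - (0)) = 1
All other Christoffel symbols are zero.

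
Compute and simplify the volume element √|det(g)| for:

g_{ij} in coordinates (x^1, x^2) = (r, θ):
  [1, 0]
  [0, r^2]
det(g) = r^2
√|det(g)| = r
Volume element: dV = r dr dθ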